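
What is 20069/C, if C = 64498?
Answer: 2867/9214 ≈ 0.31116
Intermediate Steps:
20069/C = 20069/64498 = 20069*(1/64498) = 2867/9214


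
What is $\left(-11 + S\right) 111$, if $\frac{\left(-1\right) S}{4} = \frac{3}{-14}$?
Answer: $- \frac{7881}{7} \approx -1125.9$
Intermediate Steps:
$S = \frac{6}{7}$ ($S = - 4 \frac{3}{-14} = - 4 \cdot 3 \left(- \frac{1}{14}\right) = \left(-4\right) \left(- \frac{3}{14}\right) = \frac{6}{7} \approx 0.85714$)
$\left(-11 + S\right) 111 = \left(-11 + \frac{6}{7}\right) 111 = \left(- \frac{71}{7}\right) 111 = - \frac{7881}{7}$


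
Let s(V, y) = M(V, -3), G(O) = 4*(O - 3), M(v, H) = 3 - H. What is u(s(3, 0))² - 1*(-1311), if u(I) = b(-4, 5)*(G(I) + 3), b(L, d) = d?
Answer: 6936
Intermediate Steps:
G(O) = -12 + 4*O (G(O) = 4*(-3 + O) = -12 + 4*O)
s(V, y) = 6 (s(V, y) = 3 - 1*(-3) = 3 + 3 = 6)
u(I) = -45 + 20*I (u(I) = 5*((-12 + 4*I) + 3) = 5*(-9 + 4*I) = -45 + 20*I)
u(s(3, 0))² - 1*(-1311) = (-45 + 20*6)² - 1*(-1311) = (-45 + 120)² + 1311 = 75² + 1311 = 5625 + 1311 = 6936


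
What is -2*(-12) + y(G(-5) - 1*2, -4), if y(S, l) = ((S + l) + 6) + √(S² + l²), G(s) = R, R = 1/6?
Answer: 145/6 + √697/6 ≈ 28.567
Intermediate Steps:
R = ⅙ ≈ 0.16667
G(s) = ⅙
y(S, l) = 6 + S + l + √(S² + l²) (y(S, l) = (6 + S + l) + √(S² + l²) = 6 + S + l + √(S² + l²))
-2*(-12) + y(G(-5) - 1*2, -4) = -2*(-12) + (6 + (⅙ - 1*2) - 4 + √((⅙ - 1*2)² + (-4)²)) = 24 + (6 + (⅙ - 2) - 4 + √((⅙ - 2)² + 16)) = 24 + (6 - 11/6 - 4 + √((-11/6)² + 16)) = 24 + (6 - 11/6 - 4 + √(121/36 + 16)) = 24 + (6 - 11/6 - 4 + √(697/36)) = 24 + (6 - 11/6 - 4 + √697/6) = 24 + (⅙ + √697/6) = 145/6 + √697/6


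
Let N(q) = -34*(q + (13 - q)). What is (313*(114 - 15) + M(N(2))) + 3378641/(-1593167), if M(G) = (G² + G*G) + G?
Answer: 671154862950/1593167 ≈ 4.2127e+5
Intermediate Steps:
N(q) = -442 (N(q) = -34*13 = -442)
M(G) = G + 2*G² (M(G) = (G² + G²) + G = 2*G² + G = G + 2*G²)
(313*(114 - 15) + M(N(2))) + 3378641/(-1593167) = (313*(114 - 15) - 442*(1 + 2*(-442))) + 3378641/(-1593167) = (313*99 - 442*(1 - 884)) + 3378641*(-1/1593167) = (30987 - 442*(-883)) - 3378641/1593167 = (30987 + 390286) - 3378641/1593167 = 421273 - 3378641/1593167 = 671154862950/1593167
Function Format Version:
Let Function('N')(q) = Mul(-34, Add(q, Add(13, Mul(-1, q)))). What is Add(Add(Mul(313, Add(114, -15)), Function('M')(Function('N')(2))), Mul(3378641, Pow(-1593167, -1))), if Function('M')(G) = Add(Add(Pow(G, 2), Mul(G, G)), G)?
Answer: Rational(671154862950, 1593167) ≈ 4.2127e+5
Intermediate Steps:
Function('N')(q) = -442 (Function('N')(q) = Mul(-34, 13) = -442)
Function('M')(G) = Add(G, Mul(2, Pow(G, 2))) (Function('M')(G) = Add(Add(Pow(G, 2), Pow(G, 2)), G) = Add(Mul(2, Pow(G, 2)), G) = Add(G, Mul(2, Pow(G, 2))))
Add(Add(Mul(313, Add(114, -15)), Function('M')(Function('N')(2))), Mul(3378641, Pow(-1593167, -1))) = Add(Add(Mul(313, Add(114, -15)), Mul(-442, Add(1, Mul(2, -442)))), Mul(3378641, Pow(-1593167, -1))) = Add(Add(Mul(313, 99), Mul(-442, Add(1, -884))), Mul(3378641, Rational(-1, 1593167))) = Add(Add(30987, Mul(-442, -883)), Rational(-3378641, 1593167)) = Add(Add(30987, 390286), Rational(-3378641, 1593167)) = Add(421273, Rational(-3378641, 1593167)) = Rational(671154862950, 1593167)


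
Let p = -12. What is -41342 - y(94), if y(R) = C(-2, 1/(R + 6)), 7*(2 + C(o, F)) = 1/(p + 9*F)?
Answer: -344651480/8337 ≈ -41340.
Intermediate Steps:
C(o, F) = -2 + 1/(7*(-12 + 9*F))
y(R) = (169 - 126/(6 + R))/(21*(-4 + 3/(6 + R))) (y(R) = (169 - 126/(R + 6))/(21*(-4 + 3/(R + 6))) = (169 - 126/(6 + R))/(21*(-4 + 3/(6 + R))))
-41342 - y(94) = -41342 - (-888 - 169*94)/(21*(21 + 4*94)) = -41342 - (-888 - 15886)/(21*(21 + 376)) = -41342 - (-16774)/(21*397) = -41342 - 1*(-16774/8337) = -41342 + 16774/8337 = -344651480/8337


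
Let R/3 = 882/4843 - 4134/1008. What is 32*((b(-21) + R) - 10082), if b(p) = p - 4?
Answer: -10977151628/33901 ≈ -3.2380e+5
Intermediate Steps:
b(p) = -4 + p
R = -3188651/271208 (R = 3*(882/4843 - 4134/1008) = 3*(882*(1/4843) - 4134*1/1008) = 3*(882/4843 - 689/168) = 3*(-3188651/813624) = -3188651/271208 ≈ -11.757)
32*((b(-21) + R) - 10082) = 32*(((-4 - 21) - 3188651/271208) - 10082) = 32*((-25 - 3188651/271208) - 10082) = 32*(-9968851/271208 - 10082) = 32*(-2744287907/271208) = -10977151628/33901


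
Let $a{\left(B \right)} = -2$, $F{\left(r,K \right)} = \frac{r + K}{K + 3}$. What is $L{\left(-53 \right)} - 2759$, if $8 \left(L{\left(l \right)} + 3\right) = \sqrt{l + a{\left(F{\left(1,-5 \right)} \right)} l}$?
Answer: $-2762 + \frac{\sqrt{53}}{8} \approx -2761.1$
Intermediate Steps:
$F{\left(r,K \right)} = \frac{K + r}{3 + K}$
$L{\left(l \right)} = -3 + \frac{\sqrt{- l}}{8}$ ($L{\left(l \right)} = -3 + \frac{\sqrt{l - 2 l}}{8} = -3 + \frac{\sqrt{- l}}{8}$)
$L{\left(-53 \right)} - 2759 = \left(-3 + \frac{\sqrt{\left(-1\right) \left(-53\right)}}{8}\right) - 2759 = \left(-3 + \frac{\sqrt{53}}{8}\right) - 2759 = -2762 + \frac{\sqrt{53}}{8}$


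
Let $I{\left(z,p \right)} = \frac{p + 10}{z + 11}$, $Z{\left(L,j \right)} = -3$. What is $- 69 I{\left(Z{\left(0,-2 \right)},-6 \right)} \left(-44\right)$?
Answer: $1518$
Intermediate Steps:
$I{\left(z,p \right)} = \frac{10 + p}{11 + z}$
$- 69 I{\left(Z{\left(0,-2 \right)},-6 \right)} \left(-44\right) = - 69 \frac{10 - 6}{11 - 3} \left(-44\right) = - 69 \cdot \frac{1}{8} \cdot 4 \left(-44\right) = \left(-69\right) \frac{1}{2} \left(-44\right) = \left(- \frac{69}{2}\right) \left(-44\right) = 1518$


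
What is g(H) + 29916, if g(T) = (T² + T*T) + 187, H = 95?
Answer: 48153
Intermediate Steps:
g(T) = 187 + 2*T² (g(T) = (T² + T²) + 187 = 2*T² + 187 = 187 + 2*T²)
g(H) + 29916 = (187 + 2*95²) + 29916 = (187 + 2*9025) + 29916 = (187 + 18050) + 29916 = 18237 + 29916 = 48153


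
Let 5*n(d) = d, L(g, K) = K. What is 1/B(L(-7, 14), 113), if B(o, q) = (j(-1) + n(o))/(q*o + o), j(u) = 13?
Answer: 7980/79 ≈ 101.01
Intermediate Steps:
n(d) = d/5
B(o, q) = (13 + o/5)/(o + o*q) (B(o, q) = (13 + o/5)/(q*o + o) = (13 + o/5)/(o*q + o) = (13 + o/5)/(o + o*q))
1/B(L(-7, 14), 113) = 1/((1/5)*(65 + 14)/(14*(1 + 113))) = 1/((1/5)*(1/14)*79/114) = 1/((1/5)*(1/14)*(1/114)*79) = 1/(79/7980) = 7980/79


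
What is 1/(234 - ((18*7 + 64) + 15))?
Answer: 1/29 ≈ 0.034483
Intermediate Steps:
1/(234 - ((18*7 + 64) + 15)) = 1/(234 - ((126 + 64) + 15)) = 1/(234 - (190 + 15)) = 1/(234 - 1*205) = 1/(234 - 205) = 1/29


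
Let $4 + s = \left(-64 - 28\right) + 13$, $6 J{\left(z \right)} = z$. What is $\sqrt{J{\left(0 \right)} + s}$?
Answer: $i \sqrt{83} \approx 9.1104 i$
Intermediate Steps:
$J{\left(z \right)} = \frac{z}{6}$
$s = -83$ ($s = -4 + \left(\left(-64 - 28\right) + 13\right) = -4 + \left(-92 + 13\right) = -4 - 79 = -83$)
$\sqrt{J{\left(0 \right)} + s} = \sqrt{\frac{1}{6} \cdot 0 - 83} = \sqrt{0 - 83} = \sqrt{-83} = i \sqrt{83}$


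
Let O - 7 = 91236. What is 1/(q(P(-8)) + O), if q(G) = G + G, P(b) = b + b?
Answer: 1/91211 ≈ 1.0964e-5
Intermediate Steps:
P(b) = 2*b
O = 91243 (O = 7 + 91236 = 91243)
q(G) = 2*G
1/(q(P(-8)) + O) = 1/(2*(2*(-8)) + 91243) = 1/(2*(-16) + 91243) = 1/(-32 + 91243) = 1/91211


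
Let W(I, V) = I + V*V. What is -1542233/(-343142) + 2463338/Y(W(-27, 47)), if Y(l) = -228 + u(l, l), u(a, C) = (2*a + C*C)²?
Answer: 4377990106262594303/974089028562481509 ≈ 4.4944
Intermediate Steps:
W(I, V) = I + V²
u(a, C) = (C² + 2*a)² (u(a, C) = (2*a + C²)² = (C² + 2*a)²)
Y(l) = -228 + (l² + 2*l)²
-1542233/(-343142) + 2463338/Y(W(-27, 47)) = -1542233/(-343142) + 2463338/(-228 + (-27 + 47²)²*(2 + (-27 + 47²))²) = -1542233*(-1/343142) + 2463338/(-228 + (-27 + 2209)²*(2 + (-27 + 2209))²) = 1542233/343142 + 2463338/(-228 + 2182²*(2 + 2182)²) = 1542233/343142 + 2463338/(-228 + 4761124*2184²) = 1542233/343142 + 2463338/(-228 + 4761124*4769856) = 1542233/343142 + 2463338/(-228 + 22709875878144) = 1542233/343142 + 2463338/22709875877916 = 1542233/343142 + 2463338*(1/22709875877916) = 1542233/343142 + 1231669/11354937938958 = 4377990106262594303/974089028562481509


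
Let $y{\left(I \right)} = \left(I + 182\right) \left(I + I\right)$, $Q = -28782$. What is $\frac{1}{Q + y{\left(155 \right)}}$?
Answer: $\frac{1}{75688} \approx 1.3212 \cdot 10^{-5}$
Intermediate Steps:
$y{\left(I \right)} = 2 I \left(182 + I\right)$ ($y{\left(I \right)} = \left(182 + I\right) 2 I = 2 I \left(182 + I\right)$)
$\frac{1}{Q + y{\left(155 \right)}} = \frac{1}{-28782 + 2 \cdot 155 \left(182 + 155\right)} = \frac{1}{-28782 + 2 \cdot 155 \cdot 337} = \frac{1}{-28782 + 104470} = \frac{1}{75688}$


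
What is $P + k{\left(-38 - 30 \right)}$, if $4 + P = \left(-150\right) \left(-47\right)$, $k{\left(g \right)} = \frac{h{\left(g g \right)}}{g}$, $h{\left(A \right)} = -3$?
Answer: $\frac{479131}{68} \approx 7046.0$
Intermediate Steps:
$k{\left(g \right)} = - \frac{3}{g}$
$P = 7046$ ($P = -4 - -7050 = -4 + 7050 = 7046$)
$P + k{\left(-38 - 30 \right)} = 7046 - \frac{3}{-38 - 30} = 7046 - \frac{3}{-68} = 7046 - - \frac{3}{68} = 7046 + \frac{3}{68} = \frac{479131}{68}$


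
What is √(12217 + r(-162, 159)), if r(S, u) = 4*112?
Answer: √12665 ≈ 112.54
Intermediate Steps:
r(S, u) = 448
√(12217 + r(-162, 159)) = √(12217 + 448) = √12665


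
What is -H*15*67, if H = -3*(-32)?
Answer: -96480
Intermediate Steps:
H = 96
-H*15*67 = -96*15*67 = -1440*67 = -1*96480 = -96480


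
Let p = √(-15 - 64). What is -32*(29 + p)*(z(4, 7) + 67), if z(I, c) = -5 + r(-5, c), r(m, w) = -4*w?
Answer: -31552 - 1088*I*√79 ≈ -31552.0 - 9670.4*I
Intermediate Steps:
z(I, c) = -5 - 4*c
p = I*√79 (p = √(-79) = I*√79 ≈ 8.8882*I)
-32*(29 + p)*(z(4, 7) + 67) = -32*(29 + I*√79)*((-5 - 4*7) + 67) = -32*(29 + I*√79)*((-5 - 28) + 67) = -32*(29 + I*√79)*(-33 + 67) = -32*(29 + I*√79)*34 = -32*(986 + 34*I*√79) = -31552 - 1088*I*√79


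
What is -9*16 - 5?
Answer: -149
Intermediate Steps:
-9*16 - 5 = -144 - 5 = -149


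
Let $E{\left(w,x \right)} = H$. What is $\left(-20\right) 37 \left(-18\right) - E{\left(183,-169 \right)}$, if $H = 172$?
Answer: $13148$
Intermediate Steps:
$E{\left(w,x \right)} = 172$
$\left(-20\right) 37 \left(-18\right) - E{\left(183,-169 \right)} = \left(-20\right) 37 \left(-18\right) - 172 = \left(-740\right) \left(-18\right) - 172 = 13320 - 172 = 13148$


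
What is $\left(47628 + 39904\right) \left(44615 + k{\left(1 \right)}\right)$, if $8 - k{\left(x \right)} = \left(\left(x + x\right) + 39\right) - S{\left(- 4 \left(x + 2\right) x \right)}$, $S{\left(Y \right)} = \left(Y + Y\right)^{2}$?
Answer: $3952770056$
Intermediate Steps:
$S{\left(Y \right)} = 4 Y^{2}$ ($S{\left(Y \right)} = \left(2 Y\right)^{2} = 4 Y^{2}$)
$k{\left(x \right)} = -31 - 2 x + 4 x^{2} \left(-8 - 4 x\right)^{2}$ ($k{\left(x \right)} = 8 - \left(\left(\left(x + x\right) + 39\right) - 4 \left(- 4 \left(x + 2\right) x\right)^{2}\right) = 8 - \left(\left(2 x + 39\right) - 4 \left(- 4 \left(2 + x\right) x\right)^{2}\right) = 8 - \left(\left(39 + 2 x\right) - 4 \left(\left(-8 - 4 x\right) x\right)^{2}\right) = 8 - \left(\left(39 + 2 x\right) - 4 \left(x \left(-8 - 4 x\right)\right)^{2}\right) = 8 - \left(\left(39 + 2 x\right) - 4 x^{2} \left(-8 - 4 x\right)^{2}\right) = 8 - \left(39 + 2 x - 4 x^{2} \left(-8 - 4 x\right)^{2}\right) = -31 - 2 x + 4 x^{2} \left(-8 - 4 x\right)^{2}$)
$\left(47628 + 39904\right) \left(44615 + k{\left(1 \right)}\right) = \left(47628 + 39904\right) \left(44615 - \left(33 - 64 \cdot 1^{2} \left(2 + 1\right)^{2}\right)\right) = 87532 \left(44615 - \left(33 - 576\right)\right) = 87532 \left(44615 - -543\right) = 87532 \left(44615 + 543\right) = 87532 \cdot 45158 = 3952770056$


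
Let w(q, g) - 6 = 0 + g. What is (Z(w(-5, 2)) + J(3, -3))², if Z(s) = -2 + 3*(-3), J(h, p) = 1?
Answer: 100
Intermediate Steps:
w(q, g) = 6 + g (w(q, g) = 6 + (0 + g) = 6 + g)
Z(s) = -11 (Z(s) = -2 - 9 = -11)
(Z(w(-5, 2)) + J(3, -3))² = (-11 + 1)² = (-10)² = 100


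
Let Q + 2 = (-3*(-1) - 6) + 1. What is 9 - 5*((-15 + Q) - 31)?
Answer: 259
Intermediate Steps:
Q = -4 (Q = -2 + ((-3*(-1) - 6) + 1) = -2 + ((3 - 6) + 1) = -2 + (-3 + 1) = -2 - 2 = -4)
9 - 5*((-15 + Q) - 31) = 9 - 5*((-15 - 4) - 31) = 9 - 5*(-19 - 31) = 9 - 5*(-50) = 9 - 1*(-250) = 9 + 250 = 259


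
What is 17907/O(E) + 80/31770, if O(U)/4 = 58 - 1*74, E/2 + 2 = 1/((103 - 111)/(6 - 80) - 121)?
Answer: -56890027/203328 ≈ -279.79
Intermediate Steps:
E = -17966/4473 (E = -4 + 2/((103 - 111)/(6 - 80) - 121) = -4 + 2/(-8/(-74) - 121) = -4 + 2/(-8*(-1/74) - 121) = -4 + 2/(4/37 - 121) = -4 + 2/(-4473/37) = -4 + 2*(-37/4473) = -4 - 74/4473 = -17966/4473 ≈ -4.0165)
O(U) = -64 (O(U) = 4*(58 - 1*74) = 4*(58 - 74) = 4*(-16) = -64)
17907/O(E) + 80/31770 = 17907/(-64) + 80/31770 = 17907*(-1/64) + 80*(1/31770) = -17907/64 + 8/3177 = -56890027/203328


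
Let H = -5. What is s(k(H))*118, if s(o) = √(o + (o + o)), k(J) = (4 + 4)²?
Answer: 944*√3 ≈ 1635.1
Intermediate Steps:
k(J) = 64 (k(J) = 8² = 64)
s(o) = √3*√o (s(o) = √(o + 2*o) = √(3*o) = √3*√o)
s(k(H))*118 = (√3*√64)*118 = (√3*8)*118 = (8*√3)*118 = 944*√3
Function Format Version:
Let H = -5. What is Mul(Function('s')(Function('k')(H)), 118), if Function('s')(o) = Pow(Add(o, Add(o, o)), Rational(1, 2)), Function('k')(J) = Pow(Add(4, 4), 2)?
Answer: Mul(944, Pow(3, Rational(1, 2))) ≈ 1635.1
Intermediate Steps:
Function('k')(J) = 64 (Function('k')(J) = Pow(8, 2) = 64)
Function('s')(o) = Mul(Pow(3, Rational(1, 2)), Pow(o, Rational(1, 2))) (Function('s')(o) = Pow(Add(o, Mul(2, o)), Rational(1, 2)) = Pow(Mul(3, o), Rational(1, 2)) = Mul(Pow(3, Rational(1, 2)), Pow(o, Rational(1, 2))))
Mul(Function('s')(Function('k')(H)), 118) = Mul(Mul(Pow(3, Rational(1, 2)), Pow(64, Rational(1, 2))), 118) = Mul(Mul(Pow(3, Rational(1, 2)), 8), 118) = Mul(Mul(8, Pow(3, Rational(1, 2))), 118) = Mul(944, Pow(3, Rational(1, 2)))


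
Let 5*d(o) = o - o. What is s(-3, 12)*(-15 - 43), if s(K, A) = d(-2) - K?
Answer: -174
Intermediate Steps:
d(o) = 0 (d(o) = (o - o)/5 = (1/5)*0 = 0)
s(K, A) = -K (s(K, A) = 0 - K = -K)
s(-3, 12)*(-15 - 43) = (-1*(-3))*(-15 - 43) = 3*(-58) = -174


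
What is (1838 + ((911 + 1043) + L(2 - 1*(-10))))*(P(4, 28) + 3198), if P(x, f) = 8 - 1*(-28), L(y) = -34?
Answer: 12153372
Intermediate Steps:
P(x, f) = 36 (P(x, f) = 8 + 28 = 36)
(1838 + ((911 + 1043) + L(2 - 1*(-10))))*(P(4, 28) + 3198) = (1838 + ((911 + 1043) - 34))*(36 + 3198) = (1838 + (1954 - 34))*3234 = (1838 + 1920)*3234 = 3758*3234 = 12153372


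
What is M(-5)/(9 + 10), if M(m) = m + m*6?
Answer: -35/19 ≈ -1.8421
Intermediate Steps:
M(m) = 7*m (M(m) = m + 6*m = 7*m)
M(-5)/(9 + 10) = (7*(-5))/(9 + 10) = -35/19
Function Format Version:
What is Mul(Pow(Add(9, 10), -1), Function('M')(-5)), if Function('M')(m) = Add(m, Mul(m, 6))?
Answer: Rational(-35, 19) ≈ -1.8421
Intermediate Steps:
Function('M')(m) = Mul(7, m) (Function('M')(m) = Add(m, Mul(6, m)) = Mul(7, m))
Mul(Pow(Add(9, 10), -1), Function('M')(-5)) = Mul(Pow(Add(9, 10), -1), Mul(7, -5)) = Mul(Pow(19, -1), -35) = Mul(Rational(1, 19), -35) = Rational(-35, 19)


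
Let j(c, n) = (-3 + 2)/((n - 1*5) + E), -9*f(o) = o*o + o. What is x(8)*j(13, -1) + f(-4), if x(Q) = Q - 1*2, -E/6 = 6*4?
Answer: -97/75 ≈ -1.2933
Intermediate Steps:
E = -144 (E = -36*4 = -6*24 = -144)
x(Q) = -2 + Q (x(Q) = Q - 2 = -2 + Q)
f(o) = -o/9 - o²/9 (f(o) = -(o*o + o)/9 = -(o² + o)/9 = -(o + o²)/9 = -o/9 - o²/9)
j(c, n) = -1/(-149 + n) (j(c, n) = (-3 + 2)/((n - 1*5) - 144) = -1/((n - 5) - 144) = -1/((-5 + n) - 144) = -1/(-149 + n))
x(8)*j(13, -1) + f(-4) = (-2 + 8)*(-1/(-149 - 1)) - ⅑*(-4)*(1 - 4) = 6*(-1/(-150)) - ⅑*(-4)*(-3) = 6*(-1*(-1/150)) - 4/3 = 6*(1/150) - 4/3 = 1/25 - 4/3 = -97/75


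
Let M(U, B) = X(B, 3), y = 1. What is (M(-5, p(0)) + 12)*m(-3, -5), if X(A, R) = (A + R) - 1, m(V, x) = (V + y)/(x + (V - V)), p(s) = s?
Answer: 28/5 ≈ 5.6000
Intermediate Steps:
m(V, x) = (1 + V)/x (m(V, x) = (V + 1)/(x + (V - V)) = (1 + V)/(x + 0) = (1 + V)/x)
X(A, R) = -1 + A + R
M(U, B) = 2 + B (M(U, B) = -1 + B + 3 = 2 + B)
(M(-5, p(0)) + 12)*m(-3, -5) = ((2 + 0) + 12)*((1 - 3)/(-5)) = (2 + 12)*(-⅕*(-2)) = 14*(⅖) = 28/5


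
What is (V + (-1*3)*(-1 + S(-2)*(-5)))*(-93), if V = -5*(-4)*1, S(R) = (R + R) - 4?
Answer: 9021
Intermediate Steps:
S(R) = -4 + 2*R (S(R) = 2*R - 4 = -4 + 2*R)
V = 20 (V = 20*1 = 20)
(V + (-1*3)*(-1 + S(-2)*(-5)))*(-93) = (20 + (-1*3)*(-1 + (-4 + 2*(-2))*(-5)))*(-93) = (20 - 3*(-1 + (-4 - 4)*(-5)))*(-93) = (20 - 3*(-1 - 8*(-5)))*(-93) = (20 - 3*(-1 + 40))*(-93) = (20 - 3*39)*(-93) = (20 - 117)*(-93) = -97*(-93) = 9021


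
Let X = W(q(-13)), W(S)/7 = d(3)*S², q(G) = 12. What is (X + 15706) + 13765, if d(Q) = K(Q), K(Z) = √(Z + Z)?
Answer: 29471 + 1008*√6 ≈ 31940.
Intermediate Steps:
K(Z) = √2*√Z (K(Z) = √(2*Z) = √2*√Z)
d(Q) = √2*√Q
W(S) = 7*√6*S² (W(S) = 7*((√2*√3)*S²) = 7*(√6*S²) = 7*√6*S²)
X = 1008*√6 (X = 7*√6*12² = 7*√6*144 = 1008*√6 ≈ 2469.1)
(X + 15706) + 13765 = (1008*√6 + 15706) + 13765 = (15706 + 1008*√6) + 13765 = 29471 + 1008*√6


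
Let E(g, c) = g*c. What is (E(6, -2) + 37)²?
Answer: 625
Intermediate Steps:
E(g, c) = c*g
(E(6, -2) + 37)² = (-2*6 + 37)² = (-12 + 37)² = 25² = 625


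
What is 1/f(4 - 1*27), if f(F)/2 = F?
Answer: -1/46 ≈ -0.021739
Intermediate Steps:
f(F) = 2*F
1/f(4 - 1*27) = 1/(2*(4 - 1*27)) = 1/(2*(4 - 27)) = 1/(2*(-23)) = 1/(-46) = -1/46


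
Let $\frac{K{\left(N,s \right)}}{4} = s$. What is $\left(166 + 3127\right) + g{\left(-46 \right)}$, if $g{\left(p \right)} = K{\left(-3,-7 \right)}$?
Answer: $3265$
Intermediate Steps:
$K{\left(N,s \right)} = 4 s$
$g{\left(p \right)} = -28$ ($g{\left(p \right)} = 4 \left(-7\right) = -28$)
$\left(166 + 3127\right) + g{\left(-46 \right)} = \left(166 + 3127\right) - 28 = 3293 - 28 = 3265$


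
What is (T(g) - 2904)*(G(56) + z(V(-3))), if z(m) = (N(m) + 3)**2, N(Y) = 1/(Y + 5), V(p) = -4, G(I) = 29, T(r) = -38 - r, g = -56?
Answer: -129870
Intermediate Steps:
N(Y) = 1/(5 + Y)
z(m) = (3 + 1/(5 + m))**2 (z(m) = (1/(5 + m) + 3)**2 = (3 + 1/(5 + m))**2)
(T(g) - 2904)*(G(56) + z(V(-3))) = ((-38 - 1*(-56)) - 2904)*(29 + (16 + 3*(-4))**2/(5 - 4)**2) = ((-38 + 56) - 2904)*(29 + (16 - 12)**2/1**2) = (18 - 2904)*(29 + 1*4**2) = -2886*(29 + 1*16) = -2886*(29 + 16) = -2886*45 = -129870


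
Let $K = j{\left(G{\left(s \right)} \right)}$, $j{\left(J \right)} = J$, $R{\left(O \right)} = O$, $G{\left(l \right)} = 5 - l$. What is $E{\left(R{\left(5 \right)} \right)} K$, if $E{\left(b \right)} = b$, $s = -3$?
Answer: $40$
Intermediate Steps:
$K = 8$ ($K = 5 - -3 = 5 + 3 = 8$)
$E{\left(R{\left(5 \right)} \right)} K = 5 \cdot 8 = 40$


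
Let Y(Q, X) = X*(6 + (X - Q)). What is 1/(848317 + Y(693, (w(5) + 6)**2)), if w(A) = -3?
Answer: 1/842215 ≈ 1.1873e-6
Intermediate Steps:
Y(Q, X) = X*(6 + X - Q)
1/(848317 + Y(693, (w(5) + 6)**2)) = 1/(848317 + (-3 + 6)**2*(6 + (-3 + 6)**2 - 1*693)) = 1/(848317 + 3**2*(6 + 3**2 - 693)) = 1/(848317 + 9*(6 + 9 - 693)) = 1/(848317 + 9*(-678)) = 1/(848317 - 6102) = 1/842215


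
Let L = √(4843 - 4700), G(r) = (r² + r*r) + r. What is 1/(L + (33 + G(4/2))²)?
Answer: 1849/3418658 - √143/3418658 ≈ 0.00053736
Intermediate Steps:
G(r) = r + 2*r² (G(r) = (r² + r²) + r = 2*r² + r = r + 2*r²)
L = √143 ≈ 11.958
1/(L + (33 + G(4/2))²) = 1/(√143 + (33 + (4/2)*(1 + 2*(4/2)))²) = 1/(√143 + (33 + (4*(½))*(1 + 2*(4*(½))))²) = 1/(√143 + (33 + 2*(1 + 2*2))²) = 1/(√143 + (33 + 2*(1 + 4))²) = 1/(√143 + (33 + 2*5)²) = 1/(√143 + (33 + 10)²) = 1/(√143 + 43²) = 1/(√143 + 1849) = 1/(1849 + √143)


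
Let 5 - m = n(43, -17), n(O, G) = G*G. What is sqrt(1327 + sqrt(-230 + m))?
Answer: sqrt(1327 + I*sqrt(514)) ≈ 36.429 + 0.3112*I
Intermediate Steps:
n(O, G) = G**2
m = -284 (m = 5 - 1*(-17)**2 = 5 - 1*289 = 5 - 289 = -284)
sqrt(1327 + sqrt(-230 + m)) = sqrt(1327 + sqrt(-230 - 284)) = sqrt(1327 + sqrt(-514)) = sqrt(1327 + I*sqrt(514))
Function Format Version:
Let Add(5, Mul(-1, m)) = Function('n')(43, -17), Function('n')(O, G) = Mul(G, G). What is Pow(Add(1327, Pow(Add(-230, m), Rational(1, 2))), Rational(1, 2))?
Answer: Pow(Add(1327, Mul(I, Pow(514, Rational(1, 2)))), Rational(1, 2)) ≈ Add(36.429, Mul(0.3112, I))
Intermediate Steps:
Function('n')(O, G) = Pow(G, 2)
m = -284 (m = Add(5, Mul(-1, Pow(-17, 2))) = Add(5, Mul(-1, 289)) = Add(5, -289) = -284)
Pow(Add(1327, Pow(Add(-230, m), Rational(1, 2))), Rational(1, 2)) = Pow(Add(1327, Pow(Add(-230, -284), Rational(1, 2))), Rational(1, 2)) = Pow(Add(1327, Pow(-514, Rational(1, 2))), Rational(1, 2)) = Pow(Add(1327, Mul(I, Pow(514, Rational(1, 2)))), Rational(1, 2))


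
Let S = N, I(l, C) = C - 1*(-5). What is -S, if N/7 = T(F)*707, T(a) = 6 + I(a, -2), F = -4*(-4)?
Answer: -44541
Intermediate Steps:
F = 16
I(l, C) = 5 + C (I(l, C) = C + 5 = 5 + C)
T(a) = 9 (T(a) = 6 + (5 - 2) = 6 + 3 = 9)
N = 44541 (N = 7*(9*707) = 7*6363 = 44541)
S = 44541
-S = -1*44541 = -44541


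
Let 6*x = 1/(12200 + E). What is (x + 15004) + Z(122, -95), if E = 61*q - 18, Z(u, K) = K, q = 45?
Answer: 1335279859/89562 ≈ 14909.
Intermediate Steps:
E = 2727 (E = 61*45 - 18 = 2745 - 18 = 2727)
x = 1/89562 (x = 1/(6*(12200 + 2727)) = (⅙)/14927 = (⅙)*(1/14927) = 1/89562 ≈ 1.1165e-5)
(x + 15004) + Z(122, -95) = (1/89562 + 15004) - 95 = 1343788249/89562 - 95 = 1335279859/89562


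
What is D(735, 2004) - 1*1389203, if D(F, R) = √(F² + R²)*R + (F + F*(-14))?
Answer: -1398758 + 6012*√506249 ≈ 2.8789e+6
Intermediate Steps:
D(F, R) = -13*F + R*√(F² + R²) (D(F, R) = R*√(F² + R²) + (F - 14*F) = R*√(F² + R²) - 13*F = -13*F + R*√(F² + R²))
D(735, 2004) - 1*1389203 = (-13*735 + 2004*√(735² + 2004²)) - 1*1389203 = (-9555 + 2004*√(540225 + 4016016)) - 1389203 = (-9555 + 2004*√4556241) - 1389203 = (-9555 + 2004*(3*√506249)) - 1389203 = (-9555 + 6012*√506249) - 1389203 = -1398758 + 6012*√506249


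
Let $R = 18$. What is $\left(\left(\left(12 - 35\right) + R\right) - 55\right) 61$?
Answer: $-3660$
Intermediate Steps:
$\left(\left(\left(12 - 35\right) + R\right) - 55\right) 61 = \left(\left(\left(12 - 35\right) + 18\right) - 55\right) 61 = \left(\left(-23 + 18\right) - 55\right) 61 = \left(-5 - 55\right) 61 = \left(-60\right) 61 = -3660$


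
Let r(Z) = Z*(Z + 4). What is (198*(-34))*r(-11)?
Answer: -518364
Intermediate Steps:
r(Z) = Z*(4 + Z)
(198*(-34))*r(-11) = (198*(-34))*(-11*(4 - 11)) = -(-74052)*(-7) = -6732*77 = -518364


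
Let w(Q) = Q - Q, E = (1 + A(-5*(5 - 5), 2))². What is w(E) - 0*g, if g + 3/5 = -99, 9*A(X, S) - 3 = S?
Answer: 0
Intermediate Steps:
A(X, S) = ⅓ + S/9
g = -498/5 (g = -⅗ - 99 = -498/5 ≈ -99.600)
E = 196/81 (E = (1 + (⅓ + (⅑)*2))² = (1 + (⅓ + 2/9))² = (1 + 5/9)² = (14/9)² = 196/81 ≈ 2.4198)
w(Q) = 0
w(E) - 0*g = 0 - 0*(-498)/5 = 0 - 1*0 = 0 + 0 = 0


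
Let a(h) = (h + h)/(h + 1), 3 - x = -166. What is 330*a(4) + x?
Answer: 697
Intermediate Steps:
x = 169 (x = 3 - 1*(-166) = 3 + 166 = 169)
a(h) = 2*h/(1 + h) (a(h) = (2*h)/(1 + h) = 2*h/(1 + h))
330*a(4) + x = 330*(2*4/(1 + 4)) + 169 = 330*(2*4/5) + 169 = 330*(2*4*(⅕)) + 169 = 330*(8/5) + 169 = 528 + 169 = 697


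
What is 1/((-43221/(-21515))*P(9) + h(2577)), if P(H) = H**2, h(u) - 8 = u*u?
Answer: 21515/142883260456 ≈ 1.5058e-7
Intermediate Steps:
h(u) = 8 + u**2 (h(u) = 8 + u*u = 8 + u**2)
1/((-43221/(-21515))*P(9) + h(2577)) = 1/(-43221/(-21515)*9**2 + (8 + 2577**2)) = 1/(-43221*(-1/21515)*81 + (8 + 6640929)) = 1/((43221/21515)*81 + 6640937) = 1/(3500901/21515 + 6640937) = 1/(142883260456/21515) = 21515/142883260456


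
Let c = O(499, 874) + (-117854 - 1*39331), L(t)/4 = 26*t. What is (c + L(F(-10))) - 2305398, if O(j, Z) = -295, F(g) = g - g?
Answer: -2462878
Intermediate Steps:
F(g) = 0
L(t) = 104*t (L(t) = 4*(26*t) = 104*t)
c = -157480 (c = -295 + (-117854 - 1*39331) = -295 + (-117854 - 39331) = -295 - 157185 = -157480)
(c + L(F(-10))) - 2305398 = (-157480 + 104*0) - 2305398 = (-157480 + 0) - 2305398 = -157480 - 2305398 = -2462878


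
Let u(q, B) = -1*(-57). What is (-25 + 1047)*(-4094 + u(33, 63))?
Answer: -4125814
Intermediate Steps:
u(q, B) = 57
(-25 + 1047)*(-4094 + u(33, 63)) = (-25 + 1047)*(-4094 + 57) = 1022*(-4037) = -4125814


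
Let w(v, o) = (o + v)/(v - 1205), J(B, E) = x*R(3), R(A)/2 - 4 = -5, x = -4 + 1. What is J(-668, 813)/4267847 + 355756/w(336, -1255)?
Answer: 1319413282107022/3922151393 ≈ 3.3640e+5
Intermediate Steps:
x = -3
R(A) = -2 (R(A) = 8 + 2*(-5) = 8 - 10 = -2)
J(B, E) = 6 (J(B, E) = -3*(-2) = 6)
w(v, o) = (o + v)/(-1205 + v)
J(-668, 813)/4267847 + 355756/w(336, -1255) = 6/4267847 + 355756/(((-1255 + 336)/(-1205 + 336))) = 6*(1/4267847) + 355756/((-919/(-869))) = 6/4267847 + 355756/((-1/869*(-919))) = 6/4267847 + 355756/(919/869) = 6/4267847 + 355756*(869/919) = 6/4267847 + 309151964/919 = 1319413282107022/3922151393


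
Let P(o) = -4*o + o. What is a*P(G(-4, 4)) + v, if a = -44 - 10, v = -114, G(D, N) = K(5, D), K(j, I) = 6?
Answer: 858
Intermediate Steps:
G(D, N) = 6
a = -54
P(o) = -3*o
a*P(G(-4, 4)) + v = -(-162)*6 - 114 = -54*(-18) - 114 = 972 - 114 = 858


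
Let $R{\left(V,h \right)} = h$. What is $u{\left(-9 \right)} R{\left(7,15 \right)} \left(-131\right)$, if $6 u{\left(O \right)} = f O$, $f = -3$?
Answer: $- \frac{17685}{2} \approx -8842.5$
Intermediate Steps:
$u{\left(O \right)} = - \frac{O}{2}$ ($u{\left(O \right)} = \frac{\left(-3\right) O}{6} = - \frac{O}{2}$)
$u{\left(-9 \right)} R{\left(7,15 \right)} \left(-131\right) = \left(- \frac{1}{2}\right) \left(-9\right) 15 \left(-131\right) = \frac{9}{2} \cdot 15 \left(-131\right) = \frac{135}{2} \left(-131\right) = - \frac{17685}{2}$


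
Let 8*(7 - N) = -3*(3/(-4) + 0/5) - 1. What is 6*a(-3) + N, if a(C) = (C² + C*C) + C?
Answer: 3099/32 ≈ 96.844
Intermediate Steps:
a(C) = C + 2*C² (a(C) = (C² + C²) + C = 2*C² + C = C + 2*C²)
N = 219/32 (N = 7 - (-3*(3/(-4) + 0/5) - 1)/8 = 7 - (-3*(3*(-¼) + 0*(⅕)) - 1)/8 = 7 - (-3*(-¾ + 0) - 1)/8 = 7 - (-3*(-¾) - 1)/8 = 7 - (9/4 - 1)/8 = 7 - ⅛*5/4 = 7 - 5/32 = 219/32 ≈ 6.8438)
6*a(-3) + N = 6*(-3*(1 + 2*(-3))) + 219/32 = 6*(-3*(1 - 6)) + 219/32 = 6*(-3*(-5)) + 219/32 = 6*15 + 219/32 = 90 + 219/32 = 3099/32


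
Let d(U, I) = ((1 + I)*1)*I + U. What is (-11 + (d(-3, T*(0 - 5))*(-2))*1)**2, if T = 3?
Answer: 180625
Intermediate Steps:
d(U, I) = U + I*(1 + I) (d(U, I) = (1 + I)*I + U = I*(1 + I) + U = U + I*(1 + I))
(-11 + (d(-3, T*(0 - 5))*(-2))*1)**2 = (-11 + ((3*(0 - 5) - 3 + (3*(0 - 5))**2)*(-2))*1)**2 = (-11 + ((3*(-5) - 3 + (3*(-5))**2)*(-2))*1)**2 = (-11 + ((-15 - 3 + (-15)**2)*(-2))*1)**2 = (-11 + ((-15 - 3 + 225)*(-2))*1)**2 = (-11 + (207*(-2))*1)**2 = (-11 - 414*1)**2 = (-11 - 414)**2 = (-425)**2 = 180625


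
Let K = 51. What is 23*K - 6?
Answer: 1167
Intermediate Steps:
23*K - 6 = 23*51 - 6 = 1173 - 6 = 1167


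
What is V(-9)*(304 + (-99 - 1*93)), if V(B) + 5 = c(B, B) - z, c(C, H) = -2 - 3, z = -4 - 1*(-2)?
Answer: -896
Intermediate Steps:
z = -2 (z = -4 + 2 = -2)
c(C, H) = -5
V(B) = -8 (V(B) = -5 + (-5 - 1*(-2)) = -5 + (-5 + 2) = -5 - 3 = -8)
V(-9)*(304 + (-99 - 1*93)) = -8*(304 + (-99 - 1*93)) = -8*(304 + (-99 - 93)) = -8*(304 - 192) = -8*112 = -896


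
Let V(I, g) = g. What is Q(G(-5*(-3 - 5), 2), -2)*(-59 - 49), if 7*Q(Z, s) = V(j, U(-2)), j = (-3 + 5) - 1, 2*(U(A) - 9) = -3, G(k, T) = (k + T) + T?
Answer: -810/7 ≈ -115.71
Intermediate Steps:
G(k, T) = k + 2*T (G(k, T) = (T + k) + T = k + 2*T)
U(A) = 15/2 (U(A) = 9 + (½)*(-3) = 9 - 3/2 = 15/2)
j = 1 (j = 2 - 1 = 1)
Q(Z, s) = 15/14 (Q(Z, s) = (⅐)*(15/2) = 15/14)
Q(G(-5*(-3 - 5), 2), -2)*(-59 - 49) = 15*(-59 - 49)/14 = (15/14)*(-108) = -810/7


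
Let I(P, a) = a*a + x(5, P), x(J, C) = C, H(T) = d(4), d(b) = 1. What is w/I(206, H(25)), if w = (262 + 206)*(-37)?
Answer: -1924/23 ≈ -83.652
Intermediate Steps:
w = -17316 (w = 468*(-37) = -17316)
H(T) = 1
I(P, a) = P + a**2 (I(P, a) = a*a + P = a**2 + P = P + a**2)
w/I(206, H(25)) = -17316/(206 + 1**2) = -17316/(206 + 1) = -17316/207 = -17316*1/207 = -1924/23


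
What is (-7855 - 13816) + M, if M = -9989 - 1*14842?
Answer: -46502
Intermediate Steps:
M = -24831 (M = -9989 - 14842 = -24831)
(-7855 - 13816) + M = (-7855 - 13816) - 24831 = -21671 - 24831 = -46502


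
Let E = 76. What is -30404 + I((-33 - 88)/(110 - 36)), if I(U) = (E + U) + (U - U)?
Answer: -2244393/74 ≈ -30330.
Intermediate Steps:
I(U) = 76 + U (I(U) = (76 + U) + (U - U) = (76 + U) + 0 = 76 + U)
-30404 + I((-33 - 88)/(110 - 36)) = -30404 + (76 + (-33 - 88)/(110 - 36)) = -30404 + (76 - 121/74) = -30404 + 5503/74 = -2244393/74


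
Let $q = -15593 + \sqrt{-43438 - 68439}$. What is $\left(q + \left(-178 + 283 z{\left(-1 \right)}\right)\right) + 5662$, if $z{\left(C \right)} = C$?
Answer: $-10392 + i \sqrt{111877} \approx -10392.0 + 334.48 i$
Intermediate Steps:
$q = -15593 + i \sqrt{111877}$ ($q = -15593 + \sqrt{-111877} = -15593 + i \sqrt{111877} \approx -15593.0 + 334.48 i$)
$\left(q + \left(-178 + 283 z{\left(-1 \right)}\right)\right) + 5662 = \left(\left(-15593 + i \sqrt{111877}\right) + \left(-178 + 283 \left(-1\right)\right)\right) + 5662 = \left(\left(-15593 + i \sqrt{111877}\right) - 461\right) + 5662 = \left(-16054 + i \sqrt{111877}\right) + 5662 = -10392 + i \sqrt{111877}$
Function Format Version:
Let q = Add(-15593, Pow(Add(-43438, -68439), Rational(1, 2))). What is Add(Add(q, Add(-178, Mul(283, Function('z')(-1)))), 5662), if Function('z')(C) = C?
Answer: Add(-10392, Mul(I, Pow(111877, Rational(1, 2)))) ≈ Add(-10392., Mul(334.48, I))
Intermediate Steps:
q = Add(-15593, Mul(I, Pow(111877, Rational(1, 2)))) (q = Add(-15593, Pow(-111877, Rational(1, 2))) = Add(-15593, Mul(I, Pow(111877, Rational(1, 2)))) ≈ Add(-15593., Mul(334.48, I)))
Add(Add(q, Add(-178, Mul(283, Function('z')(-1)))), 5662) = Add(Add(Add(-15593, Mul(I, Pow(111877, Rational(1, 2)))), Add(-178, Mul(283, -1))), 5662) = Add(Add(Add(-15593, Mul(I, Pow(111877, Rational(1, 2)))), Add(-178, -283)), 5662) = Add(Add(Add(-15593, Mul(I, Pow(111877, Rational(1, 2)))), -461), 5662) = Add(Add(-16054, Mul(I, Pow(111877, Rational(1, 2)))), 5662) = Add(-10392, Mul(I, Pow(111877, Rational(1, 2))))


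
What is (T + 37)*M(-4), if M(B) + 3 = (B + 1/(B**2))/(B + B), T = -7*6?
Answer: 1605/128 ≈ 12.539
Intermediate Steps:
T = -42
M(B) = -3 + (B + B**(-2))/(2*B) (M(B) = -3 + (B + 1/(B**2))/(B + B) = -3 + (B + B**(-2))/((2*B)) = -3 + (B + B**(-2))*(1/(2*B)) = -3 + (B + B**(-2))/(2*B))
(T + 37)*M(-4) = (-42 + 37)*(-5/2 + (1/2)/(-4)**3) = -5*(-5/2 + (1/2)*(-1/64)) = -5*(-5/2 - 1/128) = -5*(-321/128) = 1605/128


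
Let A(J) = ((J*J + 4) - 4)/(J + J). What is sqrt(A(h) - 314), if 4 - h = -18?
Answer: I*sqrt(303) ≈ 17.407*I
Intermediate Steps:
h = 22 (h = 4 - 1*(-18) = 4 + 18 = 22)
A(J) = J/2 (A(J) = ((J**2 + 4) - 4)/((2*J)) = ((4 + J**2) - 4)*(1/(2*J)) = J**2*(1/(2*J)) = J/2)
sqrt(A(h) - 314) = sqrt((1/2)*22 - 314) = sqrt(11 - 314) = sqrt(-303) = I*sqrt(303)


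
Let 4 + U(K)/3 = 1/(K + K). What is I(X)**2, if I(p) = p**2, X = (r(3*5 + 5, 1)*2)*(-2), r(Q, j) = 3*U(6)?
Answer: 395254161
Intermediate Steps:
U(K) = -12 + 3/(2*K) (U(K) = -12 + 3/(K + K) = -12 + 3/((2*K)) = -12 + 3*(1/(2*K)) = -12 + 3/(2*K))
r(Q, j) = -141/4 (r(Q, j) = 3*(-12 + (3/2)/6) = 3*(-12 + (3/2)*(1/6)) = 3*(-12 + 1/4) = 3*(-47/4) = -141/4)
X = 141 (X = -141/4*2*(-2) = -141/2*(-2) = 141)
I(X)**2 = (141**2)**2 = 19881**2 = 395254161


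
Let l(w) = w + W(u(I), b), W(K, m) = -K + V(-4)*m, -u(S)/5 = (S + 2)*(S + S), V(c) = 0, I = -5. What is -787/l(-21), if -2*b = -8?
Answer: -787/129 ≈ -6.1008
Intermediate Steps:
b = 4 (b = -½*(-8) = 4)
u(S) = -10*S*(2 + S) (u(S) = -5*(S + 2)*(S + S) = -5*(2 + S)*2*S = -10*S*(2 + S))
W(K, m) = -K (W(K, m) = -K + 0*m = -K + 0 = -K)
l(w) = 150 + w (l(w) = w - (-10)*(-5)*(2 - 5) = w - (-10)*(-5)*(-3) = w - 1*(-150) = w + 150 = 150 + w)
-787/l(-21) = -787/(150 - 21) = -787/129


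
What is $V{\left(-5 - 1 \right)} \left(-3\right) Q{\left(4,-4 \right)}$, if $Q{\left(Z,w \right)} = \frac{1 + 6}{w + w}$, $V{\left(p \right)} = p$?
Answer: $- \frac{63}{4} \approx -15.75$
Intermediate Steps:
$Q{\left(Z,w \right)} = \frac{7}{2 w}$
$V{\left(-5 - 1 \right)} \left(-3\right) Q{\left(4,-4 \right)} = \left(-5 - 1\right) \left(-3\right) \frac{7}{2 \left(-4\right)} = \left(-5 - 1\right) \left(-3\right) \frac{7}{2} \left(- \frac{1}{4}\right) = \left(-6\right) \left(-3\right) \left(- \frac{7}{8}\right) = 18 \left(- \frac{7}{8}\right) = - \frac{63}{4}$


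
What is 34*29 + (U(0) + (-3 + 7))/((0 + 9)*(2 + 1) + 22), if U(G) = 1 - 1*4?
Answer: 48315/49 ≈ 986.02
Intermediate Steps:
U(G) = -3 (U(G) = 1 - 4 = -3)
34*29 + (U(0) + (-3 + 7))/((0 + 9)*(2 + 1) + 22) = 34*29 + (-3 + (-3 + 7))/((0 + 9)*(2 + 1) + 22) = 986 + (-3 + 4)/(9*3 + 22) = 986 + 1/(27 + 22) = 986 + 1/49 = 48315/49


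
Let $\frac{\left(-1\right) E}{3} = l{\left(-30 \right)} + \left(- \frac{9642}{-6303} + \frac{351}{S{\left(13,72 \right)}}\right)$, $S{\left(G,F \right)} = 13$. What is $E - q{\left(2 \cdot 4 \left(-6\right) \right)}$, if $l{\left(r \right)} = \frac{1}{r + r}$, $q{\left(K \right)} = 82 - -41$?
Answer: $- \frac{8762819}{42020} \approx -208.54$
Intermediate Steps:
$q{\left(K \right)} = 123$ ($q{\left(K \right)} = 82 + 41 = 123$)
$l{\left(r \right)} = \frac{1}{2 r}$
$E = - \frac{3594359}{42020}$ ($E = - 3 \left(\frac{1}{2 \left(-30\right)} + \left(- \frac{9642}{-6303} + \frac{351}{13}\right)\right) = - 3 \left(\frac{1}{2} \left(- \frac{1}{30}\right) + \left(\left(-9642\right) \left(- \frac{1}{6303}\right) + 351 \cdot \frac{1}{13}\right)\right) = - 3 \left(- \frac{1}{60} + \left(\frac{3214}{2101} + 27\right)\right) = - 3 \left(- \frac{1}{60} + \frac{59941}{2101}\right) = \left(-3\right) \frac{3594359}{126060} = - \frac{3594359}{42020} \approx -85.539$)
$E - q{\left(2 \cdot 4 \left(-6\right) \right)} = - \frac{3594359}{42020} - 123 = - \frac{8762819}{42020}$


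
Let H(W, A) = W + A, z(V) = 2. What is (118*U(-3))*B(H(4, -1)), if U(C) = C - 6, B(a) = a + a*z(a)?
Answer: -9558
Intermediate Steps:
H(W, A) = A + W
B(a) = 3*a (B(a) = a + a*2 = a + 2*a = 3*a)
U(C) = -6 + C
(118*U(-3))*B(H(4, -1)) = (118*(-6 - 3))*(3*(-1 + 4)) = (118*(-9))*(3*3) = -1062*9 = -9558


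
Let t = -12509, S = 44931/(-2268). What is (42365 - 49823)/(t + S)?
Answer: 512568/861071 ≈ 0.59527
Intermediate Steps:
S = -14977/756 (S = 44931*(-1/2268) = -14977/756 ≈ -19.811)
(42365 - 49823)/(t + S) = (42365 - 49823)/(-12509 - 14977/756) = -7458/(-9471781/756) = -7458*(-756/9471781) = 512568/861071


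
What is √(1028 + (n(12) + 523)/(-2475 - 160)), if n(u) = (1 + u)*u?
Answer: 11*√58973935/2635 ≈ 32.058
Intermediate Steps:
n(u) = u*(1 + u)
√(1028 + (n(12) + 523)/(-2475 - 160)) = √(1028 + (12*(1 + 12) + 523)/(-2475 - 160)) = √(1028 + (12*13 + 523)/(-2635)) = √(1028 + (156 + 523)*(-1/2635)) = √(1028 + 679*(-1/2635)) = √(1028 - 679/2635) = √(2708101/2635) = 11*√58973935/2635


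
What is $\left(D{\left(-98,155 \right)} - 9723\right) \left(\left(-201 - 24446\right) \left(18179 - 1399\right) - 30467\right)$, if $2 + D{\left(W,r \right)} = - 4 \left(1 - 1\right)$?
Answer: $4022329310075$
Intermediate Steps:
$D{\left(W,r \right)} = -2$ ($D{\left(W,r \right)} = -2 - 4 \left(1 - 1\right) = -2 - 0 = -2 + 0 = -2$)
$\left(D{\left(-98,155 \right)} - 9723\right) \left(\left(-201 - 24446\right) \left(18179 - 1399\right) - 30467\right) = \left(-2 - 9723\right) \left(\left(-201 - 24446\right) \left(18179 - 1399\right) - 30467\right) = - 9725 \left(\left(-24647\right) 16780 - 30467\right) = - 9725 \left(-413576660 - 30467\right) = \left(-9725\right) \left(-413607127\right) = 4022329310075$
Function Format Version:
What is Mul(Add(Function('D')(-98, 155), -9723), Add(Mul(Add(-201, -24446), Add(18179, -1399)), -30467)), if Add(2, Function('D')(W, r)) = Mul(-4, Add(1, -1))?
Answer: 4022329310075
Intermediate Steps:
Function('D')(W, r) = -2 (Function('D')(W, r) = Add(-2, Mul(-4, Add(1, -1))) = Add(-2, Mul(-4, 0)) = Add(-2, 0) = -2)
Mul(Add(Function('D')(-98, 155), -9723), Add(Mul(Add(-201, -24446), Add(18179, -1399)), -30467)) = Mul(Add(-2, -9723), Add(Mul(Add(-201, -24446), Add(18179, -1399)), -30467)) = Mul(-9725, Add(Mul(-24647, 16780), -30467)) = Mul(-9725, Add(-413576660, -30467)) = Mul(-9725, -413607127) = 4022329310075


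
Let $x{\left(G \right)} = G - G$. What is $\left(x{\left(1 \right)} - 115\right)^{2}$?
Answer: $13225$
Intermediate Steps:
$x{\left(G \right)} = 0$
$\left(x{\left(1 \right)} - 115\right)^{2} = \left(0 - 115\right)^{2} = \left(-115\right)^{2} = 13225$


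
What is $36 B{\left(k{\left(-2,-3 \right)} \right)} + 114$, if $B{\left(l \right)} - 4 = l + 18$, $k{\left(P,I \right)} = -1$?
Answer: $870$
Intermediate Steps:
$B{\left(l \right)} = 22 + l$ ($B{\left(l \right)} = 4 + \left(l + 18\right) = 4 + \left(18 + l\right) = 22 + l$)
$36 B{\left(k{\left(-2,-3 \right)} \right)} + 114 = 36 \left(22 - 1\right) + 114 = 36 \cdot 21 + 114 = 756 + 114 = 870$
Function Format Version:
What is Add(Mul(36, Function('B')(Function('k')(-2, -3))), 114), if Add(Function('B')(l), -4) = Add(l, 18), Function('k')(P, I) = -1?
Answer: 870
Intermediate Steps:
Function('B')(l) = Add(22, l) (Function('B')(l) = Add(4, Add(l, 18)) = Add(4, Add(18, l)) = Add(22, l))
Add(Mul(36, Function('B')(Function('k')(-2, -3))), 114) = Add(Mul(36, Add(22, -1)), 114) = Add(Mul(36, 21), 114) = Add(756, 114) = 870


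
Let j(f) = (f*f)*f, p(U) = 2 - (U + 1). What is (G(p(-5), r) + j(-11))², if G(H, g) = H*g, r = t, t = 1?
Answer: 1755625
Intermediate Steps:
p(U) = 1 - U (p(U) = 2 - (1 + U) = 2 + (-1 - U) = 1 - U)
j(f) = f³ (j(f) = f²*f = f³)
r = 1
(G(p(-5), r) + j(-11))² = ((1 - 1*(-5))*1 + (-11)³)² = ((1 + 5)*1 - 1331)² = (6*1 - 1331)² = (6 - 1331)² = (-1325)² = 1755625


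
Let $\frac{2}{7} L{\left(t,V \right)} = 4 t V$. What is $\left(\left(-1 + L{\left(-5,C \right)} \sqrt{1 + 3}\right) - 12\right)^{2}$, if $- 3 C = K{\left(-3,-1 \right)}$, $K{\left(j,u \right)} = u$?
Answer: $\frac{32041}{9} \approx 3560.1$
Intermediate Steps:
$C = \frac{1}{3}$ ($C = \left(- \frac{1}{3}\right) \left(-1\right) = \frac{1}{3} \approx 0.33333$)
$L{\left(t,V \right)} = 14 V t$ ($L{\left(t,V \right)} = \frac{7 \cdot 4 t V}{2} = \frac{7 \cdot 4 V t}{2} = 14 V t$)
$\left(\left(-1 + L{\left(-5,C \right)} \sqrt{1 + 3}\right) - 12\right)^{2} = \left(\left(-1 + 14 \cdot \frac{1}{3} \left(-5\right) \sqrt{1 + 3}\right) - 12\right)^{2} = \left(\left(-1 - \frac{70 \sqrt{4}}{3}\right) - 12\right)^{2} = \left(\left(-1 - \frac{140}{3}\right) - 12\right)^{2} = \left(- \frac{143}{3} - 12\right)^{2} = \left(- \frac{179}{3}\right)^{2} = \frac{32041}{9}$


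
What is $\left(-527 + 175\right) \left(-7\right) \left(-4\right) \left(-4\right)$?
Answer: $39424$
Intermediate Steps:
$\left(-527 + 175\right) \left(-7\right) \left(-4\right) \left(-4\right) = - 352 \cdot 28 \left(-4\right) = \left(-352\right) \left(-112\right) = 39424$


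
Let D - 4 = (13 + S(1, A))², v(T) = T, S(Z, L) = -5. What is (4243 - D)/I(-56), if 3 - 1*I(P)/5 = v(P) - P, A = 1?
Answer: 835/3 ≈ 278.33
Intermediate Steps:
I(P) = 15 (I(P) = 15 - 5*(P - P) = 15 - 5*0 = 15 + 0 = 15)
D = 68 (D = 4 + (13 - 5)² = 4 + 8² = 4 + 64 = 68)
(4243 - D)/I(-56) = (4243 - 1*68)/15 = (4243 - 68)*(1/15) = 4175*(1/15) = 835/3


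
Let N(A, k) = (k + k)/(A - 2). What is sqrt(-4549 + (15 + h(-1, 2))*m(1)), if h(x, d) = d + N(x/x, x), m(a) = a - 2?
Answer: 2*I*sqrt(1142) ≈ 67.587*I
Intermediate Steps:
N(A, k) = 2*k/(-2 + A) (N(A, k) = (2*k)/(-2 + A) = 2*k/(-2 + A))
m(a) = -2 + a
h(x, d) = d - 2*x (h(x, d) = d + 2*x/(-2 + x/x) = d + 2*x/(-2 + 1) = d + 2*x/(-1) = d + 2*x*(-1) = d - 2*x)
sqrt(-4549 + (15 + h(-1, 2))*m(1)) = sqrt(-4549 + (15 + (2 - 2*(-1)))*(-2 + 1)) = sqrt(-4549 + (15 + (2 + 2))*(-1)) = sqrt(-4549 + (15 + 4)*(-1)) = sqrt(-4549 + 19*(-1)) = sqrt(-4549 - 19) = sqrt(-4568) = 2*I*sqrt(1142)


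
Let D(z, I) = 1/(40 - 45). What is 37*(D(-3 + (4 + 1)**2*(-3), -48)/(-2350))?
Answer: 37/11750 ≈ 0.0031489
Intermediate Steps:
D(z, I) = -1/5 (D(z, I) = 1/(-5) = -1/5)
37*(D(-3 + (4 + 1)**2*(-3), -48)/(-2350)) = 37*(-1/5/(-2350)) = 37*(-1/5*(-1/2350)) = 37*(1/11750) = 37/11750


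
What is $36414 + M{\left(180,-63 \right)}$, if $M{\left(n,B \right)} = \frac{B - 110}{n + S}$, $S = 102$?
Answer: $\frac{10268575}{282} \approx 36413.0$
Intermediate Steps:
$M{\left(n,B \right)} = \frac{-110 + B}{102 + n}$ ($M{\left(n,B \right)} = \frac{B - 110}{n + 102} = \frac{-110 + B}{102 + n}$)
$36414 + M{\left(180,-63 \right)} = 36414 + \frac{-110 - 63}{102 + 180} = 36414 + \frac{1}{282} \left(-173\right) = 36414 - \frac{173}{282} = \frac{10268575}{282}$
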